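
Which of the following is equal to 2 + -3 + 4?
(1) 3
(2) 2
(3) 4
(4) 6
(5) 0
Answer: 1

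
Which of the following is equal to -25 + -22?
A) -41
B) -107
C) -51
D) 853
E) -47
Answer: E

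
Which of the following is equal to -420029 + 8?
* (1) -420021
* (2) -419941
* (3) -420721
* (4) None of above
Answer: 1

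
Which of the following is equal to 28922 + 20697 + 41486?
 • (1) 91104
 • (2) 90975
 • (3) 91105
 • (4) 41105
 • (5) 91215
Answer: 3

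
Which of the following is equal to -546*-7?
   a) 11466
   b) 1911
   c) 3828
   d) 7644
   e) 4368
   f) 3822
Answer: f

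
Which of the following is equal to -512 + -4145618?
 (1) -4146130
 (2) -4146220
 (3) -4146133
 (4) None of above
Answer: 1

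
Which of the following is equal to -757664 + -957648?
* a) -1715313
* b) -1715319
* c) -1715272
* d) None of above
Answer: d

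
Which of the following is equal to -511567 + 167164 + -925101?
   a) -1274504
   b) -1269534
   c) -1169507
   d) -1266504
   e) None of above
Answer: e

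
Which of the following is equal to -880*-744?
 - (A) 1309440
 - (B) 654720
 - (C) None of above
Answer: B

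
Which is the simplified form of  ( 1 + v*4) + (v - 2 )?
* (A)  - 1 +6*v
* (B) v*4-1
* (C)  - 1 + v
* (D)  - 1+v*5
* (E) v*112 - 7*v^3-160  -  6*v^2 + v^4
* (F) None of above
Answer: D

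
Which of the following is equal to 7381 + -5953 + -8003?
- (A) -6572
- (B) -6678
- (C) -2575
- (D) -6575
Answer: D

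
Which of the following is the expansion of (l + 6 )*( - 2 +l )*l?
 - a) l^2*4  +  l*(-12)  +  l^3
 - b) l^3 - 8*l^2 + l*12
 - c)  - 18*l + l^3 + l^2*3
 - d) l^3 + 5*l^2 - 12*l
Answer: a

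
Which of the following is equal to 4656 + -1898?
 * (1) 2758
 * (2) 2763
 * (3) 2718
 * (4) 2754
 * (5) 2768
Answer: 1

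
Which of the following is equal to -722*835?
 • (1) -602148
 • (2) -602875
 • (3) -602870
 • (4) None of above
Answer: 3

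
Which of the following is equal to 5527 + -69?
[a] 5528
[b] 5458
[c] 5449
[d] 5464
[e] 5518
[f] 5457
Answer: b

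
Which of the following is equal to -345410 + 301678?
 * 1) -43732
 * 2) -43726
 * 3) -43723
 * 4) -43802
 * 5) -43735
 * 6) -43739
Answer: 1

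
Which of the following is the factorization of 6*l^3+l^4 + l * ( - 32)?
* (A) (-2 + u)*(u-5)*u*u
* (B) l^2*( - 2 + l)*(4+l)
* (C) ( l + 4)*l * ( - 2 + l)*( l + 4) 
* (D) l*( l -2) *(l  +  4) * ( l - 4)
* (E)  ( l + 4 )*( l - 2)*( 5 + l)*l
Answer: C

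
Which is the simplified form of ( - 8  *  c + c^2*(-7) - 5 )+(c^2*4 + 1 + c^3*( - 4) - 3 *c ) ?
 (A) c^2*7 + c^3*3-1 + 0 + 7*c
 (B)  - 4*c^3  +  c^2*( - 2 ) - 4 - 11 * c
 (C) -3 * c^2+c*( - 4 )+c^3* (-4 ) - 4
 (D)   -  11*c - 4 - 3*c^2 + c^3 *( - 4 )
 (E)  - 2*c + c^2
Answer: D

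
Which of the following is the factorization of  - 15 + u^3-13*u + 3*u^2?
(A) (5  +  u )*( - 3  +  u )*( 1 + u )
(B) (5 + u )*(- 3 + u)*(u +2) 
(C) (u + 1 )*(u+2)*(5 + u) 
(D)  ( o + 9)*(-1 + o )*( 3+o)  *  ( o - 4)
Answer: A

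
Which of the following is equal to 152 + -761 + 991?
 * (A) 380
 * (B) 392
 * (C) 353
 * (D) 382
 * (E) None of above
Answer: D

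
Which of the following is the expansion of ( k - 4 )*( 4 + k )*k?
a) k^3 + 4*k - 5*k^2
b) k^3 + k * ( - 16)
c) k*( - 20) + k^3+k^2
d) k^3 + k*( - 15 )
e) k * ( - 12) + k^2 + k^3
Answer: b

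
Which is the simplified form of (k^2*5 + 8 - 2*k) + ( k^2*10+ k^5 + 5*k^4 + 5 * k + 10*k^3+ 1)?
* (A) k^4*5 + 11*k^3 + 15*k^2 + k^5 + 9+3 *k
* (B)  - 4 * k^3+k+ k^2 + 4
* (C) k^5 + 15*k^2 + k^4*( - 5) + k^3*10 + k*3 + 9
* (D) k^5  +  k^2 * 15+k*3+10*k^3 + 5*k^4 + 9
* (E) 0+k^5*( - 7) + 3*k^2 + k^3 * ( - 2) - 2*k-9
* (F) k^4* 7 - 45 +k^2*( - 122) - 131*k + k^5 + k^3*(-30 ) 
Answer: D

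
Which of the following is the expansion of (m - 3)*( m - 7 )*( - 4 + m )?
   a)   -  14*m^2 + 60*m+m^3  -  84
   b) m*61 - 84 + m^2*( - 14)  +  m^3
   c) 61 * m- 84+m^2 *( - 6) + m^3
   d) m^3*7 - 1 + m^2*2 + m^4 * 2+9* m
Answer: b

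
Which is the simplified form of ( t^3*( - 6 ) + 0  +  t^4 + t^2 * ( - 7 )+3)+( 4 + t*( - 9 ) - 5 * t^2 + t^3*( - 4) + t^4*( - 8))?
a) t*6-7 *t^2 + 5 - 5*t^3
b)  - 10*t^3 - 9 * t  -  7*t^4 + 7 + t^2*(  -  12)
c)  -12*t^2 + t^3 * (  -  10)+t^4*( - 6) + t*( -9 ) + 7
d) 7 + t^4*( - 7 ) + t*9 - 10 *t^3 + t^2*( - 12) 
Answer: b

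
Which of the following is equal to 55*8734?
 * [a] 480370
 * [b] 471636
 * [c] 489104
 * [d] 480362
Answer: a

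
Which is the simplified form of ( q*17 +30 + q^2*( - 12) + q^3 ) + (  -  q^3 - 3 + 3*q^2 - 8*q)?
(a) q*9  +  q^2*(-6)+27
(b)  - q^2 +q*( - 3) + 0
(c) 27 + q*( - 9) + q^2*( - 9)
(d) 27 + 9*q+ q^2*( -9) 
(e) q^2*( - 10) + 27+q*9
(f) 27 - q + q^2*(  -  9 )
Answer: d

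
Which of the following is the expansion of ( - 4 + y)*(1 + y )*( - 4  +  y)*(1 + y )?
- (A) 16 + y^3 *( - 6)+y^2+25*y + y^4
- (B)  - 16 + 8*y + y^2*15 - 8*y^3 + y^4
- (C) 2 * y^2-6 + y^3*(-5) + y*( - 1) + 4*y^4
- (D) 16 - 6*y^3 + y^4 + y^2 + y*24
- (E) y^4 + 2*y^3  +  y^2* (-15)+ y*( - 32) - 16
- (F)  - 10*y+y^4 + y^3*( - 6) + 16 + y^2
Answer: D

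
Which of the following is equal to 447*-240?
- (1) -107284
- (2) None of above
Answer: 2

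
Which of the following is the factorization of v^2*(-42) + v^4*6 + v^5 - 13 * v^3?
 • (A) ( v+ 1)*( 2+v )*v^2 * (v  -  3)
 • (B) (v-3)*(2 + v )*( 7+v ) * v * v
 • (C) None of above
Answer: B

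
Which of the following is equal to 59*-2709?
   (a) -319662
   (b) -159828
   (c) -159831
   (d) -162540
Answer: c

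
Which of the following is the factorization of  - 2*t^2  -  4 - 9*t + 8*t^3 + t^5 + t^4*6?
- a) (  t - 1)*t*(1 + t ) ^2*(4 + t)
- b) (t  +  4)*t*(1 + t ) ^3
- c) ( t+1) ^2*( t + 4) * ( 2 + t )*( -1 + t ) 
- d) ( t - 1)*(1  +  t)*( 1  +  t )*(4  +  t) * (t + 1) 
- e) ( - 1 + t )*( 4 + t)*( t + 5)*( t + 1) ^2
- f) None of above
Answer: d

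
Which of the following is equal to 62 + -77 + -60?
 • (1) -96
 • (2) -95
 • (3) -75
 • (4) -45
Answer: 3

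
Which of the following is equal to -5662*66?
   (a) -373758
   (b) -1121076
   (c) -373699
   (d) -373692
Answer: d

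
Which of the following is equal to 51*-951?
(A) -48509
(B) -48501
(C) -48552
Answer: B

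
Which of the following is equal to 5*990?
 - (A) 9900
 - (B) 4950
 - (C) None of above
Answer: B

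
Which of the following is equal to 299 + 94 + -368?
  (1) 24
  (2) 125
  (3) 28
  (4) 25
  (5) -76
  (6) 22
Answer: 4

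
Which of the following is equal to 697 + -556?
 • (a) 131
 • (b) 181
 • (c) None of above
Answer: c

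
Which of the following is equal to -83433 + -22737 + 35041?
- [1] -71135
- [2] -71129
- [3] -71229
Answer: 2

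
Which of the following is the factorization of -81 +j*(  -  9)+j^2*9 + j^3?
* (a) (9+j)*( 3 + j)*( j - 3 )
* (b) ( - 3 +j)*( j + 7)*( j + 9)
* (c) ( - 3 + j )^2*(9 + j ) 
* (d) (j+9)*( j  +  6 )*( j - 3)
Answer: a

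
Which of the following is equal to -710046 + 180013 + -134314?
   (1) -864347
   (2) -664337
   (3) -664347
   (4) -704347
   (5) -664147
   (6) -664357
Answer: 3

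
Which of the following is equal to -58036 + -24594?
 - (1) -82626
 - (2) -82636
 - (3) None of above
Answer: 3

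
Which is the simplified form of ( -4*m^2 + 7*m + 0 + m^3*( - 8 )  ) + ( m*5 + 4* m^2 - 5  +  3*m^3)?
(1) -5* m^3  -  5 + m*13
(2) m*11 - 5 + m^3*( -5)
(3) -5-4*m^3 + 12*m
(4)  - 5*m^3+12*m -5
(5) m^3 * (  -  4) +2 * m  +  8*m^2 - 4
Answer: 4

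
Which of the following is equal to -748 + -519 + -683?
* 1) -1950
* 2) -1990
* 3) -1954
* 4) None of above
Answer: 1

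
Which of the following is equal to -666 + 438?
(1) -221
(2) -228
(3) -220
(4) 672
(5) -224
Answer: 2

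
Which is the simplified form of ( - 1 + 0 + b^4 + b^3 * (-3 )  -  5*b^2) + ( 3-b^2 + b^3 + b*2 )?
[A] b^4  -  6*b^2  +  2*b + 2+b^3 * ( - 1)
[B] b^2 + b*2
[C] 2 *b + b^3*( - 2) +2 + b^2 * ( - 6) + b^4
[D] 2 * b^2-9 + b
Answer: C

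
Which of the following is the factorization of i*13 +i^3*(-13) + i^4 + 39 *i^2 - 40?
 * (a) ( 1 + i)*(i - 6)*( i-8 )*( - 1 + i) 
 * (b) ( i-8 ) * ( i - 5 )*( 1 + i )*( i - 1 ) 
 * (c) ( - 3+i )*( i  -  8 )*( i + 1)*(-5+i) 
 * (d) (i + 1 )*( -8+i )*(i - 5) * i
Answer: b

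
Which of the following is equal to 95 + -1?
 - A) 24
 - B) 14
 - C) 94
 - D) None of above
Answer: C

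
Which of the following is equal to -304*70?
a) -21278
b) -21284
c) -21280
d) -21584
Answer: c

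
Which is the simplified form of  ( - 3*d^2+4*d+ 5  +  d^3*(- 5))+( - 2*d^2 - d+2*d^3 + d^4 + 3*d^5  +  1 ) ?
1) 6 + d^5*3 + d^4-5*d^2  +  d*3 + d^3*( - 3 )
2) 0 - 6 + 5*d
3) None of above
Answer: 1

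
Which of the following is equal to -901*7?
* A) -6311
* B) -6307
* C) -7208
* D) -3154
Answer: B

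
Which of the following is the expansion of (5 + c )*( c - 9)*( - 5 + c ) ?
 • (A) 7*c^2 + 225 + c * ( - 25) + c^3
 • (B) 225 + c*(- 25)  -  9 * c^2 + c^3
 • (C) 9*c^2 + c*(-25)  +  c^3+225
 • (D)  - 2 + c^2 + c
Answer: B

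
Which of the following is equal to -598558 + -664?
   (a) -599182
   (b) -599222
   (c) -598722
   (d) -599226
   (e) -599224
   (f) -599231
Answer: b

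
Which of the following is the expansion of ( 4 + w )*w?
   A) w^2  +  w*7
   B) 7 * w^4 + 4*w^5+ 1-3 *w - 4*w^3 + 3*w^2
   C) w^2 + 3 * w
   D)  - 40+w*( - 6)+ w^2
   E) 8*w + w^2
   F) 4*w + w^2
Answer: F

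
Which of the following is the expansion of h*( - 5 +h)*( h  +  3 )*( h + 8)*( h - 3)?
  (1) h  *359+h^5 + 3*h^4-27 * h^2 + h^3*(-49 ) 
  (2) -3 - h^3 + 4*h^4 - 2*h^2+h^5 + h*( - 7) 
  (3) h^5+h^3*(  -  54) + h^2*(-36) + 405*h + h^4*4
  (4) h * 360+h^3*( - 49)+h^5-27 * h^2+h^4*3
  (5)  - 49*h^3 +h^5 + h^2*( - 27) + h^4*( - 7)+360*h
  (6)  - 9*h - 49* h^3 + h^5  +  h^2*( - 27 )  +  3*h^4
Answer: 4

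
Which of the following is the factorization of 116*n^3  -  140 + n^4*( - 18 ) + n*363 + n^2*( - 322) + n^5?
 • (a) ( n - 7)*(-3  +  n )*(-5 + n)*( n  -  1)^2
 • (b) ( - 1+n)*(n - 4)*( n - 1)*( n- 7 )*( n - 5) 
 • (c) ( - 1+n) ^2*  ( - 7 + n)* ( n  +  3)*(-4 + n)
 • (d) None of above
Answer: b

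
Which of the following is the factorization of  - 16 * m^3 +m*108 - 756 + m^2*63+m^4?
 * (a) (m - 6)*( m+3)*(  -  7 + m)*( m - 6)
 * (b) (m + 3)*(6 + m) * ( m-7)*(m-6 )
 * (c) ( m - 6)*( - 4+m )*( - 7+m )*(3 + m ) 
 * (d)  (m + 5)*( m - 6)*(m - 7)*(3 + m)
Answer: a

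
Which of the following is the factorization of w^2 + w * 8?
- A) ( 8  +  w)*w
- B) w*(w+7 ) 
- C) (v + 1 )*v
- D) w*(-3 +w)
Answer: A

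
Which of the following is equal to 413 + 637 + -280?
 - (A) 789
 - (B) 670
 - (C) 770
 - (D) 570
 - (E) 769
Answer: C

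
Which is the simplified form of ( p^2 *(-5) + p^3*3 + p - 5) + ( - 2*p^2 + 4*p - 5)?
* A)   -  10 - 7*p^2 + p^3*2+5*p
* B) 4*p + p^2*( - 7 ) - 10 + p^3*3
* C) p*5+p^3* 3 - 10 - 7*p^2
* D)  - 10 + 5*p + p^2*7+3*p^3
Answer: C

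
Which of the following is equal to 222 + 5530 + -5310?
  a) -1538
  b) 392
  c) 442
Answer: c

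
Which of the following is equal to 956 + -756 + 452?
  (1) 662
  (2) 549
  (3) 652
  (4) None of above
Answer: 3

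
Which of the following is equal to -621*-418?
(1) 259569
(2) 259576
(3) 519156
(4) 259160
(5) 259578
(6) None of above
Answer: 5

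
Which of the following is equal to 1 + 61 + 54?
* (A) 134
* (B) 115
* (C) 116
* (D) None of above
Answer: C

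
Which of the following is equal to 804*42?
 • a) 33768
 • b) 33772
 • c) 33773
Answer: a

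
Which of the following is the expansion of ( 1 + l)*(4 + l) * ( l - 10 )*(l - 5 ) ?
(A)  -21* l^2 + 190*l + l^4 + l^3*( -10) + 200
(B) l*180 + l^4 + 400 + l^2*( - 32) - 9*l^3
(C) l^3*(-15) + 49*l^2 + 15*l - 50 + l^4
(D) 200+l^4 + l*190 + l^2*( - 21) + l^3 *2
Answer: A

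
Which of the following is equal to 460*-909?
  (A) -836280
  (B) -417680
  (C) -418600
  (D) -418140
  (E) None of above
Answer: D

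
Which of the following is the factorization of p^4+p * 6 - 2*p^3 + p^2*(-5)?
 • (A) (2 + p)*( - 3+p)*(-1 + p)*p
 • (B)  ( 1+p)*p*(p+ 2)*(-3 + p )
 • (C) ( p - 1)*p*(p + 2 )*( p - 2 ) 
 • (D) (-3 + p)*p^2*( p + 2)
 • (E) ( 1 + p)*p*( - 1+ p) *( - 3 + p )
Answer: A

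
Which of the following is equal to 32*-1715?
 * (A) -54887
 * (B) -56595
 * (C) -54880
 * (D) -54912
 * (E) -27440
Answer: C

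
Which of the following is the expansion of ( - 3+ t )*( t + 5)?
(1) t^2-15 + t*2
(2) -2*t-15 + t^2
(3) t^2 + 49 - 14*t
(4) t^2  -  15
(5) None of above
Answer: 1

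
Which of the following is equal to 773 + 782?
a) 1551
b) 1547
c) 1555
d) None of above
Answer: c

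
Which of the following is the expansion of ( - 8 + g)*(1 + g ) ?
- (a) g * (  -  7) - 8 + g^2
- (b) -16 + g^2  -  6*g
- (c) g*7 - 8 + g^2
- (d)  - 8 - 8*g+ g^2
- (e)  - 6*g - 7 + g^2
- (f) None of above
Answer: a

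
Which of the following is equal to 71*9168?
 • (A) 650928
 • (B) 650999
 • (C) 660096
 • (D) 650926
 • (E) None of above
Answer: A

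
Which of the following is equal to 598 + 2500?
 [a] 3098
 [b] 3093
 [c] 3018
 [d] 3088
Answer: a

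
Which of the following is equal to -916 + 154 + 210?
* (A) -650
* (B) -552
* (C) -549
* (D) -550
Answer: B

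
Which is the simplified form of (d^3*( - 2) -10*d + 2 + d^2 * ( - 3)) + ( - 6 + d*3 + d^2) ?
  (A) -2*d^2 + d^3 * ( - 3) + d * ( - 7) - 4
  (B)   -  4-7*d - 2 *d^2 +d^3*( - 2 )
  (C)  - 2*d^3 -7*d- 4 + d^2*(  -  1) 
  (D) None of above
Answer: B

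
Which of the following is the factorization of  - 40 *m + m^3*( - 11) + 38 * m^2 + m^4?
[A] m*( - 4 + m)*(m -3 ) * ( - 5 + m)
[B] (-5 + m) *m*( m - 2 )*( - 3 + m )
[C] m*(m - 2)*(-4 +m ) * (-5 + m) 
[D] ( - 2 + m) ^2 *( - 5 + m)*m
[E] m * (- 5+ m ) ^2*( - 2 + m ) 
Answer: C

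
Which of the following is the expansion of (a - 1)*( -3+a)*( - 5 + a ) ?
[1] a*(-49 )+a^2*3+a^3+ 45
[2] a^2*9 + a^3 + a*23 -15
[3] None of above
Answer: 3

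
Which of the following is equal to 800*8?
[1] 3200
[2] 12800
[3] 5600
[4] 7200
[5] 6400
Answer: 5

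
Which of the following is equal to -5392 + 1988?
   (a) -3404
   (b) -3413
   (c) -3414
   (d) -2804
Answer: a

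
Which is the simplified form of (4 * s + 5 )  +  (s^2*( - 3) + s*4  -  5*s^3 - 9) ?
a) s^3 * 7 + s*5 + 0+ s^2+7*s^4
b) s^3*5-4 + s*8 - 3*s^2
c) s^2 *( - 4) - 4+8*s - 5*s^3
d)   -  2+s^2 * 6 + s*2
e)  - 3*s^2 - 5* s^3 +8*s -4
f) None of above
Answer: e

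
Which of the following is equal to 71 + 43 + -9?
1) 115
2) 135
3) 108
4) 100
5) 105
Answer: 5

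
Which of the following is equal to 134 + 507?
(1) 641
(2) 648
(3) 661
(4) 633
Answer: 1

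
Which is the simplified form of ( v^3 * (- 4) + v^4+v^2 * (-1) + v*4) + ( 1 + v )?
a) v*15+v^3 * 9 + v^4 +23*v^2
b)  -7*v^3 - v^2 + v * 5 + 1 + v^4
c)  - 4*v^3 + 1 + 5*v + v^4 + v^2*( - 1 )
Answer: c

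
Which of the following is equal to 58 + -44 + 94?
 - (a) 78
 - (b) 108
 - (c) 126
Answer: b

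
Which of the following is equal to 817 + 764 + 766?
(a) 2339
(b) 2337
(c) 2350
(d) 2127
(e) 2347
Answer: e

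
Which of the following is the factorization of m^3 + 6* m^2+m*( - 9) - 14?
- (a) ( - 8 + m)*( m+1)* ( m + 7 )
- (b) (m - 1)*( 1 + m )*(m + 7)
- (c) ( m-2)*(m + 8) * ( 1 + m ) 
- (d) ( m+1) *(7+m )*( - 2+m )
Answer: d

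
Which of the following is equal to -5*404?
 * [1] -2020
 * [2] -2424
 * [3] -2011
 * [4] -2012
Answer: 1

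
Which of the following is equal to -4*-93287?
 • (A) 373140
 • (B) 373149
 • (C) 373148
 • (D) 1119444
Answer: C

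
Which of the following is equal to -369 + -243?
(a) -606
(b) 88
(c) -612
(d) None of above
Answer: c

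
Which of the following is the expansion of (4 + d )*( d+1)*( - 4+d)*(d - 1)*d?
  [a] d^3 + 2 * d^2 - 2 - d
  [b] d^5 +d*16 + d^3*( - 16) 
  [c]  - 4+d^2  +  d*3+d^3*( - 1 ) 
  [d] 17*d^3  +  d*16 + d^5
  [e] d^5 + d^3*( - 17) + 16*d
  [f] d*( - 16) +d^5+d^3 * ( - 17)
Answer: e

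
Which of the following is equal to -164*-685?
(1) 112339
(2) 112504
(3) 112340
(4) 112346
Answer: 3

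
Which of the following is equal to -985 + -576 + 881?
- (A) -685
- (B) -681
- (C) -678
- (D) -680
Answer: D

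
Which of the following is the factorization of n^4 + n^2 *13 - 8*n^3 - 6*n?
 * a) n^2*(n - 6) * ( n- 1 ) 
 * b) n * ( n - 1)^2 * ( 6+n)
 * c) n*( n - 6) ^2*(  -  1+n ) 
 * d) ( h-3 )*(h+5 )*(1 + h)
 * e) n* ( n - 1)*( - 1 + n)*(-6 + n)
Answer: e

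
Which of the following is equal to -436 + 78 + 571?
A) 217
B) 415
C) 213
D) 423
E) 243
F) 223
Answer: C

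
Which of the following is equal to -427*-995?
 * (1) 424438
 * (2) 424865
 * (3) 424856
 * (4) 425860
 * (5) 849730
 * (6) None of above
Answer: 2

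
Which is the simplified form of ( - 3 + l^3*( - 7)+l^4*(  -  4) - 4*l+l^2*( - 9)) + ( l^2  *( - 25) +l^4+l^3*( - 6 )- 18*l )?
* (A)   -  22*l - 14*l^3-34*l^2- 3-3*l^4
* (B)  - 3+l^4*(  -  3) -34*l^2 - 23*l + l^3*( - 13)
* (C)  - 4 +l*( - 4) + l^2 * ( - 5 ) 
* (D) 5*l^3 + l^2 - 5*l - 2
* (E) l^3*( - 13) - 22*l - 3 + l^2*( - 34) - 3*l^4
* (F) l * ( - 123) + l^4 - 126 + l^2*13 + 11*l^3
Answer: E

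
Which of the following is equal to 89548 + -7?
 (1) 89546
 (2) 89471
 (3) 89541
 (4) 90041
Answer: 3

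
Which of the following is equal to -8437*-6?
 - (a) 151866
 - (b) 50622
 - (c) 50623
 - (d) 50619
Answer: b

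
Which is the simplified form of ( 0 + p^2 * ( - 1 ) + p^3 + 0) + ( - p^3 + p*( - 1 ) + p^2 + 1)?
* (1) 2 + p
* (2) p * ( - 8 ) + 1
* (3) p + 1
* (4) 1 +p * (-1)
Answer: 4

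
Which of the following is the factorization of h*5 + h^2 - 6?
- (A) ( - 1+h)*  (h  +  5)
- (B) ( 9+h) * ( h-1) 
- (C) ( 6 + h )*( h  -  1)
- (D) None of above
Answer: C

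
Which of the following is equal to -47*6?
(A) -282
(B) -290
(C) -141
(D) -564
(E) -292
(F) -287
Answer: A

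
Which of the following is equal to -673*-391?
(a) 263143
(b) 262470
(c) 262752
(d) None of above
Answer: a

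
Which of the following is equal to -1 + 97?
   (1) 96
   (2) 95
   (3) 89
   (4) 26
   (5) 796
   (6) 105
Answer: 1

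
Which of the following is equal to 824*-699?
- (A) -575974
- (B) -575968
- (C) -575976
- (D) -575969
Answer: C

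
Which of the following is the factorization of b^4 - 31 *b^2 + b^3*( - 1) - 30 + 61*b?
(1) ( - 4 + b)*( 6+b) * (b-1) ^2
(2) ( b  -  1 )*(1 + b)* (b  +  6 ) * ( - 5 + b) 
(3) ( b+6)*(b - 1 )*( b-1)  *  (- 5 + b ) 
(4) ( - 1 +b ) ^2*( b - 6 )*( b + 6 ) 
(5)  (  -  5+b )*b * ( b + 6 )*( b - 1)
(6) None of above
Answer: 3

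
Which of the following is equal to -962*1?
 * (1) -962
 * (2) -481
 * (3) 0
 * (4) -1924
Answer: 1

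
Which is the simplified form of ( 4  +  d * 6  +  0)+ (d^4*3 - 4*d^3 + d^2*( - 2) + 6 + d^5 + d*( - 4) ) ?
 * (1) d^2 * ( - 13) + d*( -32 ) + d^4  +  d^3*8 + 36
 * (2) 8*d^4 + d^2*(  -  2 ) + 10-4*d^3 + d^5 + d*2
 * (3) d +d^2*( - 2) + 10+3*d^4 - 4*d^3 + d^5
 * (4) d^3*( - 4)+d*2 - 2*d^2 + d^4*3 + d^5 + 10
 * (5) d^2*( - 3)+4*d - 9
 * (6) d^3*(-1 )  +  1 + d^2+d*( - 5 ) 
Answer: 4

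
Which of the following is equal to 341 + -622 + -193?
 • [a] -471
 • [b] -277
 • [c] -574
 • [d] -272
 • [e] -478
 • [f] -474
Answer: f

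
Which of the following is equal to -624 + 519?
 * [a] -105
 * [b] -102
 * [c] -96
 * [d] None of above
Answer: a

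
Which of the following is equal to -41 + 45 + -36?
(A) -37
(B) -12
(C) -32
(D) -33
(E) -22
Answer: C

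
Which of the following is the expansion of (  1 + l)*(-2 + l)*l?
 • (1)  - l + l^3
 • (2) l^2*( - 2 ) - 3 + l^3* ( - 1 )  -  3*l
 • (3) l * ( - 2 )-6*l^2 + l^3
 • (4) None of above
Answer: 4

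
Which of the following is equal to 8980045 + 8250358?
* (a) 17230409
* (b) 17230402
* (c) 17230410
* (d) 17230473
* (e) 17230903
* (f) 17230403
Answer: f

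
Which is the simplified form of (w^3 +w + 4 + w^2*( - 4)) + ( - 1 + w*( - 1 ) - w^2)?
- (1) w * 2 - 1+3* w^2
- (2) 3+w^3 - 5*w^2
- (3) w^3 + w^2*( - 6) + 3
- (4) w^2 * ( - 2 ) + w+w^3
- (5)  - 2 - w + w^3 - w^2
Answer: 2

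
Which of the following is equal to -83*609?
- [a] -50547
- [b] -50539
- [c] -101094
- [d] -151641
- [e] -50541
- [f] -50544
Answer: a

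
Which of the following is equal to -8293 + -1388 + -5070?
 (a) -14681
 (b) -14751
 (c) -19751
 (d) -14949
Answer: b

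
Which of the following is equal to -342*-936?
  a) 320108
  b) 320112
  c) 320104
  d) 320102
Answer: b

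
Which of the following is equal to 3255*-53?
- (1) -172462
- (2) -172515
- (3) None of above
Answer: 2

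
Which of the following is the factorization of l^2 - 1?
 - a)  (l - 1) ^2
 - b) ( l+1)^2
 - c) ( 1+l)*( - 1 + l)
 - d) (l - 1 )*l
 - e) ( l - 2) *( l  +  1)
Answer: c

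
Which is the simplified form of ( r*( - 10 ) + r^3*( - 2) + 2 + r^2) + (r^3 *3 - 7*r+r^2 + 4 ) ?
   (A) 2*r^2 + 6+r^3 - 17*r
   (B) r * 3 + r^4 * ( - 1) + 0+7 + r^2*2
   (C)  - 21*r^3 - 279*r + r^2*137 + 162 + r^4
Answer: A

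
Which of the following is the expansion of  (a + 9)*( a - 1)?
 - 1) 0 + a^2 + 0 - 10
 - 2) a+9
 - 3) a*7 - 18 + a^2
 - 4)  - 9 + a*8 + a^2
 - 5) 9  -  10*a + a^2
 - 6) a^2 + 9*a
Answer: 4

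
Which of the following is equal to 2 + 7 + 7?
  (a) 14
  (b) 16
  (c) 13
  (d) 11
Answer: b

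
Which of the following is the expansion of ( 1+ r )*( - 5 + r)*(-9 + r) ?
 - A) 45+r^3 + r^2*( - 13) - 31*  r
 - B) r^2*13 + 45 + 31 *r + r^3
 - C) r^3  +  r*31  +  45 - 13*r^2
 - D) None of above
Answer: C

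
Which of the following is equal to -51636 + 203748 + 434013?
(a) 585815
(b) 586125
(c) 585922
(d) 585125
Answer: b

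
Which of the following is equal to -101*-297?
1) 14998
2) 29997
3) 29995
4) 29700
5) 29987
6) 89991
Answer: 2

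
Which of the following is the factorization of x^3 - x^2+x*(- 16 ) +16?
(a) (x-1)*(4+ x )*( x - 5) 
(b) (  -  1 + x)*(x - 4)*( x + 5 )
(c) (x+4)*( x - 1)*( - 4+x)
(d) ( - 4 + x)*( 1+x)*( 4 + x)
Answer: c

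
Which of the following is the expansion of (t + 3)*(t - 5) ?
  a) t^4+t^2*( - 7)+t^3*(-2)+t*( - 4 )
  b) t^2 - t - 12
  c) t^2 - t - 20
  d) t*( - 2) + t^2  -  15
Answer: d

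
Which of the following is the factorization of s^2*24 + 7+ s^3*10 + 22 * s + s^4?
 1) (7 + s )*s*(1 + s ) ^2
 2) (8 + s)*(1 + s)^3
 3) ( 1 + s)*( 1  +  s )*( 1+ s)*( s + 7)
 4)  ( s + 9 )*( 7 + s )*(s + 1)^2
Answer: 3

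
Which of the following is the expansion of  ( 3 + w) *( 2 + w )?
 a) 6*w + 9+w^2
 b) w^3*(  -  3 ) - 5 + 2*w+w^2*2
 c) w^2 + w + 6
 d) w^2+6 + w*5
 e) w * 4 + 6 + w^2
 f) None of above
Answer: d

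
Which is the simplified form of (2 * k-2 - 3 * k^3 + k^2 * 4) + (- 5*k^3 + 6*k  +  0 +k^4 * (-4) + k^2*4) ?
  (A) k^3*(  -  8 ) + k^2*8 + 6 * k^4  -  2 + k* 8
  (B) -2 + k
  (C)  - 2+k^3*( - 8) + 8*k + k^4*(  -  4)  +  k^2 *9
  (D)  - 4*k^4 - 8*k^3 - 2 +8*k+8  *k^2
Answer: D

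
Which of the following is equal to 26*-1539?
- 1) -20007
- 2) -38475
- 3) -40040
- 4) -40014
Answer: 4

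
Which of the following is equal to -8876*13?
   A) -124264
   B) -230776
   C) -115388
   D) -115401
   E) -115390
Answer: C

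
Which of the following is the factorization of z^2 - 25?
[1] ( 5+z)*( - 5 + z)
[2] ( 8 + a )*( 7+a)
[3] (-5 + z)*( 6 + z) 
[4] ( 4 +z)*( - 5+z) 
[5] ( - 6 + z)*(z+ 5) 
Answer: 1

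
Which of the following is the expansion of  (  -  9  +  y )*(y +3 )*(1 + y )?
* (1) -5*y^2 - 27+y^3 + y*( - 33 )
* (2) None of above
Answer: 1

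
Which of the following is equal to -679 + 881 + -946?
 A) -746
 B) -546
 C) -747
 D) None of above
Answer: D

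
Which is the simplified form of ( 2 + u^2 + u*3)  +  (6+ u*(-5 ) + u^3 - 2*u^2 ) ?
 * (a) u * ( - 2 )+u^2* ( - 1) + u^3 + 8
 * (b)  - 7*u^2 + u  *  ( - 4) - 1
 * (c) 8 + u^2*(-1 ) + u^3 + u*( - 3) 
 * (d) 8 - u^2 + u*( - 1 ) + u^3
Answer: a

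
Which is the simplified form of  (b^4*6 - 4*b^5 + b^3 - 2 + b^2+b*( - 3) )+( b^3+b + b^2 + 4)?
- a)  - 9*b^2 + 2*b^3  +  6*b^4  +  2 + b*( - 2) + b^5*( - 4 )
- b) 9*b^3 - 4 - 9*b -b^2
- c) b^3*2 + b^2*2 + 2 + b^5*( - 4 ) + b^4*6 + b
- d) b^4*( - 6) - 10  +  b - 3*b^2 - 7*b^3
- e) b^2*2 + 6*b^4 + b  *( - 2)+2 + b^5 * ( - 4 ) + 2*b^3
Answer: e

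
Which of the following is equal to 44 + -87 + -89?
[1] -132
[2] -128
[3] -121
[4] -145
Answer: 1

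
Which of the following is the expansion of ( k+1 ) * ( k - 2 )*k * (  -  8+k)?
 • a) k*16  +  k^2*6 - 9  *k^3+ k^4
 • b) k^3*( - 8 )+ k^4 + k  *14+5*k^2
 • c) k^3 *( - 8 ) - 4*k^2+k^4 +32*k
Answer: a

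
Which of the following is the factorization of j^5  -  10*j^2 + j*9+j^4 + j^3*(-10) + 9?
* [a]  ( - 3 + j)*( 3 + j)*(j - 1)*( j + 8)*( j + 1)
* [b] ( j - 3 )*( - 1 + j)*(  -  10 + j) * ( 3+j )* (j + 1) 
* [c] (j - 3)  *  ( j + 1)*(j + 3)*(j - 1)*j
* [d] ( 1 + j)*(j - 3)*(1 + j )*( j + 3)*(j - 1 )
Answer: d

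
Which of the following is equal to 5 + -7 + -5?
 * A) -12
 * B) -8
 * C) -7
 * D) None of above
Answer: C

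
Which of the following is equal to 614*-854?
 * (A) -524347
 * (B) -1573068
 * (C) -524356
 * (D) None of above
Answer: C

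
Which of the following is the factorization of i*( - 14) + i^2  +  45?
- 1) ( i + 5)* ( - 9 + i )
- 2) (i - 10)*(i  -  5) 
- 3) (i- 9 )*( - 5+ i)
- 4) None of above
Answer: 3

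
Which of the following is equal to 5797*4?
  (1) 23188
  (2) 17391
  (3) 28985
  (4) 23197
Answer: 1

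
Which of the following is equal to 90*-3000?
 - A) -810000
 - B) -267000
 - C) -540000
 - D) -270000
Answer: D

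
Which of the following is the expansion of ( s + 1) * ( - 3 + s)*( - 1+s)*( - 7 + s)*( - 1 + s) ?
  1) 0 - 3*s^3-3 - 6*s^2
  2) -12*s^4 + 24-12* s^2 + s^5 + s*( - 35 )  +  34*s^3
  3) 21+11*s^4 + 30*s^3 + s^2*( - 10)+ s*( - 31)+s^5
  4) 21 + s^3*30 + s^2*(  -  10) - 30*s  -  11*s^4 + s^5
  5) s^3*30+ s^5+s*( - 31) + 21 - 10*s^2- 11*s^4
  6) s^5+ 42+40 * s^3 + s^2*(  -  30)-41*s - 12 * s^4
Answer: 5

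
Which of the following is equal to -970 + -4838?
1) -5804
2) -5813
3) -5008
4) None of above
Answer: 4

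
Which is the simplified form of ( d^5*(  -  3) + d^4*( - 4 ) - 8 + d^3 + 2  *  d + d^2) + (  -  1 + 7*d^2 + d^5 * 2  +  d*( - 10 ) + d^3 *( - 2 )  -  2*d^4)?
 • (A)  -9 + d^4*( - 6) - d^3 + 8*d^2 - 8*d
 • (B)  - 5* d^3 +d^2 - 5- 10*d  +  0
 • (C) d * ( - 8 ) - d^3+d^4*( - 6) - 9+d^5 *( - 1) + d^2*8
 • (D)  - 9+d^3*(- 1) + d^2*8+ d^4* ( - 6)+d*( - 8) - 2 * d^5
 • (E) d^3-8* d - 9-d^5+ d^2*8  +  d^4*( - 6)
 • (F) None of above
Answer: C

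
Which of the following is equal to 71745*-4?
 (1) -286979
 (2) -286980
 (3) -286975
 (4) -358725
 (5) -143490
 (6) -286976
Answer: 2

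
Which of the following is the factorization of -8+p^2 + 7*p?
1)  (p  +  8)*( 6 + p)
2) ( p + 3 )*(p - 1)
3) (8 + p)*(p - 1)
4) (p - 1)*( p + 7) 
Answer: 3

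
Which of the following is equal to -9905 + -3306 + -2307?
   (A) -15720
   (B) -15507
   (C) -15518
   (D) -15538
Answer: C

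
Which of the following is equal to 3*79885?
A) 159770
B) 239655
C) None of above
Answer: B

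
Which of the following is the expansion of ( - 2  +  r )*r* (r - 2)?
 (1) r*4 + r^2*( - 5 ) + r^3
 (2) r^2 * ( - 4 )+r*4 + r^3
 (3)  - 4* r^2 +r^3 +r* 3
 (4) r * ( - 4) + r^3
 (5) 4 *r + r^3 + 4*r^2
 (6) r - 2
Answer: 2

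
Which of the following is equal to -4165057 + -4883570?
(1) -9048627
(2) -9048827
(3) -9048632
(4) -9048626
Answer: 1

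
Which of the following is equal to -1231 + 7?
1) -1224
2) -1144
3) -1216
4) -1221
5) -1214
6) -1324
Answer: 1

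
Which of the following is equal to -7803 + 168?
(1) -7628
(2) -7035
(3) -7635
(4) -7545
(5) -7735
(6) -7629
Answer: 3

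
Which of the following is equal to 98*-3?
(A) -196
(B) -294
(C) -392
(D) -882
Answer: B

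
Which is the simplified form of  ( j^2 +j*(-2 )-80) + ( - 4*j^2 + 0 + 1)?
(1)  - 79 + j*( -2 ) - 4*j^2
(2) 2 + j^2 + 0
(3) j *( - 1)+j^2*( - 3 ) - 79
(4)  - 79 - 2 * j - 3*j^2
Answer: 4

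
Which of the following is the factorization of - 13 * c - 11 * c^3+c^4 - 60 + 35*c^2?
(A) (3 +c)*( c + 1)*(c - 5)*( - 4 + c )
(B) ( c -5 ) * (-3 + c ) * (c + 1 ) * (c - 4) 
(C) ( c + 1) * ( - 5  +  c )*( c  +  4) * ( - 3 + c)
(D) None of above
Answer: B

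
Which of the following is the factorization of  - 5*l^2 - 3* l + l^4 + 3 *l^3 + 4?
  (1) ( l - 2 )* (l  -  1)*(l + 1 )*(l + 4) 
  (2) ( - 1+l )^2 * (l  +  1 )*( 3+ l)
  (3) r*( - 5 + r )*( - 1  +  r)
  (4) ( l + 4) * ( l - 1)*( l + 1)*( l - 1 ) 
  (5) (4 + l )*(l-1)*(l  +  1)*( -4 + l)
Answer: 4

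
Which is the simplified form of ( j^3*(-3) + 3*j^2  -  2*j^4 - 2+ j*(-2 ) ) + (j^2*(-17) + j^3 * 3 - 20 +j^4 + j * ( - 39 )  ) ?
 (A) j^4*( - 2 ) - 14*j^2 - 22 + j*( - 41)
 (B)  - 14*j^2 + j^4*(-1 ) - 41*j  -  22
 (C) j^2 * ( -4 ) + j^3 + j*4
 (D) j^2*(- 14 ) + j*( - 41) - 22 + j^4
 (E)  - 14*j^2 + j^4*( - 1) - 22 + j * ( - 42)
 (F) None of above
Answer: B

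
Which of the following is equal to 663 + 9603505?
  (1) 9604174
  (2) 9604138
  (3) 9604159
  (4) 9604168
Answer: 4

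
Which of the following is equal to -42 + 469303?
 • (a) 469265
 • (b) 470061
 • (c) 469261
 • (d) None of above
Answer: c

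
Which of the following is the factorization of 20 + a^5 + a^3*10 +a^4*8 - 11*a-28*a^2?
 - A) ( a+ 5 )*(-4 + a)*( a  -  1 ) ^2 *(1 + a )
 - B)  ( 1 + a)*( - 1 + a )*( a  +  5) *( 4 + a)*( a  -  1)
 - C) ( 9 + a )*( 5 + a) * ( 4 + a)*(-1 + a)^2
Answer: B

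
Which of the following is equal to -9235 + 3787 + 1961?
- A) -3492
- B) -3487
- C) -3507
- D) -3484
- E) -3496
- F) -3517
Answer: B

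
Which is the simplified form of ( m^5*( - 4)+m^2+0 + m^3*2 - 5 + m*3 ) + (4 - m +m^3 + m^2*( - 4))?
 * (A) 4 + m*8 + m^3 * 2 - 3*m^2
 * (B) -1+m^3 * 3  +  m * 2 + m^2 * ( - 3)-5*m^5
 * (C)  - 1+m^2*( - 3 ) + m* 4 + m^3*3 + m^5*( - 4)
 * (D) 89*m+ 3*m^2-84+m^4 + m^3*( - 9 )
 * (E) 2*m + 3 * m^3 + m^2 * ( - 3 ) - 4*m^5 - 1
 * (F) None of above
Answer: E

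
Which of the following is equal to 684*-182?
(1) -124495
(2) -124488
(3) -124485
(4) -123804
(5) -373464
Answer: 2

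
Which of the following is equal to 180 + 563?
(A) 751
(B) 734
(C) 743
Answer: C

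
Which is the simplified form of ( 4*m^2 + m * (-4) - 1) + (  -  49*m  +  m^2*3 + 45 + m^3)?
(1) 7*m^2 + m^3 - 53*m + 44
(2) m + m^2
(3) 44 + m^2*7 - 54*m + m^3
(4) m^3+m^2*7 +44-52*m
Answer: 1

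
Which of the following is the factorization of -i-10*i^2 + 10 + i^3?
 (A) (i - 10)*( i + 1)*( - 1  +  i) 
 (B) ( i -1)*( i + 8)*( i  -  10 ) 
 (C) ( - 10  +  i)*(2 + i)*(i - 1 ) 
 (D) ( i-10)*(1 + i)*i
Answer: A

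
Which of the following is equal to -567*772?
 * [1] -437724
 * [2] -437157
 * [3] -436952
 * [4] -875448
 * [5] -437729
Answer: 1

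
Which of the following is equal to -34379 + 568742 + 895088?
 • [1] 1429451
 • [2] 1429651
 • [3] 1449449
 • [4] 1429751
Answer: 1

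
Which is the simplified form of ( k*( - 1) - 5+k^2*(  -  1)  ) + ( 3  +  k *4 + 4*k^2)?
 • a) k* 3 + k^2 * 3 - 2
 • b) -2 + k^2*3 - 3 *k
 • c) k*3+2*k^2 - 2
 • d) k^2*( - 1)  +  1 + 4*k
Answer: a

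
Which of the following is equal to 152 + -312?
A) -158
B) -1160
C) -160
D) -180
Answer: C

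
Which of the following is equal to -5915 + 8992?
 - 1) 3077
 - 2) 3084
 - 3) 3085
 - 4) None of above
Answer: 1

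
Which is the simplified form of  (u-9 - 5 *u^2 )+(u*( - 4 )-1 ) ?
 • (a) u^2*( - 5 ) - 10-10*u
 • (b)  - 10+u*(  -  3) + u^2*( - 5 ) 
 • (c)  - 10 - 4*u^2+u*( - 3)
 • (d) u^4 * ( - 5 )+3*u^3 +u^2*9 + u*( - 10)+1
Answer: b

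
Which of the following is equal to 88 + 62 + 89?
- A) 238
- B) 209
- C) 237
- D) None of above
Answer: D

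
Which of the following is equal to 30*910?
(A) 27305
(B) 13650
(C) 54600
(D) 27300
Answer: D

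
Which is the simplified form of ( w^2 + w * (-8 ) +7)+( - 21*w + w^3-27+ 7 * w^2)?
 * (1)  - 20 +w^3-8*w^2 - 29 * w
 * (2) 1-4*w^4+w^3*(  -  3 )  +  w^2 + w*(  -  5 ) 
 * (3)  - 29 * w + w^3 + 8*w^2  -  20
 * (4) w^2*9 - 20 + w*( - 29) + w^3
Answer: 3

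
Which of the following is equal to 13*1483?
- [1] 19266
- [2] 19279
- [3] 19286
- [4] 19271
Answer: 2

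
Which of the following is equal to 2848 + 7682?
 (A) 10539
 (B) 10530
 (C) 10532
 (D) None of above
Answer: B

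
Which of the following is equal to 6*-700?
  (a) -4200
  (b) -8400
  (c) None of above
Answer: a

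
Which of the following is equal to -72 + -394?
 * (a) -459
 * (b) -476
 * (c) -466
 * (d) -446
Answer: c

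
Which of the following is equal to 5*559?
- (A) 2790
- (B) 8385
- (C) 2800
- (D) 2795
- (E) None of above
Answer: D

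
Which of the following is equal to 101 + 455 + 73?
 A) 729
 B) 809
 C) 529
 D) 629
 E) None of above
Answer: D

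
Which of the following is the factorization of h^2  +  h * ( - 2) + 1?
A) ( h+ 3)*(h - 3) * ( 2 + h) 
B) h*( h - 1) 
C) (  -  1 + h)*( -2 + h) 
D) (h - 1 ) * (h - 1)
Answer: D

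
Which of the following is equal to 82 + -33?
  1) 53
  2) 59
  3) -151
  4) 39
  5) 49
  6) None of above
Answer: 5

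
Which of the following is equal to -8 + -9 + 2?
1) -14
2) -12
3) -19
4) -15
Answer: 4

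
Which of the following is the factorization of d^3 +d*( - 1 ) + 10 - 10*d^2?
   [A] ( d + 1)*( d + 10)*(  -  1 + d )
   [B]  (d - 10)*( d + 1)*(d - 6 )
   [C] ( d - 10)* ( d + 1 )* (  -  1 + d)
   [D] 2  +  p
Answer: C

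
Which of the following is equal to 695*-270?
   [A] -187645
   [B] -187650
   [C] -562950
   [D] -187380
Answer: B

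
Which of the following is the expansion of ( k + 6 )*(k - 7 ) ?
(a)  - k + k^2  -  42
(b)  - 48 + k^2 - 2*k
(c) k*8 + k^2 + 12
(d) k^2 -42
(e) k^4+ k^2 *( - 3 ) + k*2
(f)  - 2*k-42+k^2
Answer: a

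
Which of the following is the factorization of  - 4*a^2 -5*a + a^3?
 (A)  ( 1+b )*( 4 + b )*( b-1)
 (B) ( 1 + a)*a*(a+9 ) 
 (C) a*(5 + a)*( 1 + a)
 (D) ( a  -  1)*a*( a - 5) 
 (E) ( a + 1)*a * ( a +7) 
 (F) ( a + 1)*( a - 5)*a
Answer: F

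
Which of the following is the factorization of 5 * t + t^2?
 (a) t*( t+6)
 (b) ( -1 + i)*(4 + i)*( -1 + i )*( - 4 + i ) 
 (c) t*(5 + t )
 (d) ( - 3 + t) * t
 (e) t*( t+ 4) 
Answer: c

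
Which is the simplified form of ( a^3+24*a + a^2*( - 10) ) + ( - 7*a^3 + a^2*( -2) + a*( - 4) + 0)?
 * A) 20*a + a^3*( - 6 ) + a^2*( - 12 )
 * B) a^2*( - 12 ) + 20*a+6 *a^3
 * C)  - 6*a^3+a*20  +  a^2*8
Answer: A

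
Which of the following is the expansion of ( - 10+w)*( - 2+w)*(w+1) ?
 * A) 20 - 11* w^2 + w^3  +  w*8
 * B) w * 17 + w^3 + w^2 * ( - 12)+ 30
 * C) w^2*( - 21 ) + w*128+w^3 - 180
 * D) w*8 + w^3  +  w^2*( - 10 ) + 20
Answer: A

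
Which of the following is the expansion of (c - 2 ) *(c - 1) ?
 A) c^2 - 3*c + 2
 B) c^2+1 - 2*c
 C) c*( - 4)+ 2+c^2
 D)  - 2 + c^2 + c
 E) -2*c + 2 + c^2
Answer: A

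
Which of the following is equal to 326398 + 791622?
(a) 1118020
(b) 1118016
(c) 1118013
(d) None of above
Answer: a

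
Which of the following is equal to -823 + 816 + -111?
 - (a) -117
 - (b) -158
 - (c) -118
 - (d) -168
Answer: c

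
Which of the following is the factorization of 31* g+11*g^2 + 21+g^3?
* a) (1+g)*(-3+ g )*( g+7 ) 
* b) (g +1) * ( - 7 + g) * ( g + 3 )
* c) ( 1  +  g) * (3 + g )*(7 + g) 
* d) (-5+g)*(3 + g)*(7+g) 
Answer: c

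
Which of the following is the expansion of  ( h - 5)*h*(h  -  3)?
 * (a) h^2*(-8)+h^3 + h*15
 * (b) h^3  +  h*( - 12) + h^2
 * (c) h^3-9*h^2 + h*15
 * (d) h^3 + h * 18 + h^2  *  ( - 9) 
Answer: a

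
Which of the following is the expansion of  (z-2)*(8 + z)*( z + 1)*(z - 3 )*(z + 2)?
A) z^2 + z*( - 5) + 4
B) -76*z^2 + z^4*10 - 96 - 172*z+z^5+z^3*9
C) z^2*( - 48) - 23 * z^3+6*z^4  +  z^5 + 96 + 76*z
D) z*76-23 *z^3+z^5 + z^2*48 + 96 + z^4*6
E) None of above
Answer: C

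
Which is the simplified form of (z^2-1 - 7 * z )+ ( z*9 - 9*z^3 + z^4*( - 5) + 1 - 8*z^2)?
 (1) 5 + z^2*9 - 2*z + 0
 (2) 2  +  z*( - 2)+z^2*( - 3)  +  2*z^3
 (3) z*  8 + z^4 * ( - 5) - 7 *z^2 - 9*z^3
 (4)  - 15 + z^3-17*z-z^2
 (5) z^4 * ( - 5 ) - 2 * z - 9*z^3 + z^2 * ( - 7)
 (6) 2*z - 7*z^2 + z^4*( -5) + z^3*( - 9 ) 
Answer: 6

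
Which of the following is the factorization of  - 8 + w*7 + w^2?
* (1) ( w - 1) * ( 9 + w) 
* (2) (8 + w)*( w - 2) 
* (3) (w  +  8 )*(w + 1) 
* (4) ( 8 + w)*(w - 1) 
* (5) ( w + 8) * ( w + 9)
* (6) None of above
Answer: 4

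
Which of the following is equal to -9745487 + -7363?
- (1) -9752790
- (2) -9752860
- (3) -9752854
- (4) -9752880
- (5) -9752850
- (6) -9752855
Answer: 5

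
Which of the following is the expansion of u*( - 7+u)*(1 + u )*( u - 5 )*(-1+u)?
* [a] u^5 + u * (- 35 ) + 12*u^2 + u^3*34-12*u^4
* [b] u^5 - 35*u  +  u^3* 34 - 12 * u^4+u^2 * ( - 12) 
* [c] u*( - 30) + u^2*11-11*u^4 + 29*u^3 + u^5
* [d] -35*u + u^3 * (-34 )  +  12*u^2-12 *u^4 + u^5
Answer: a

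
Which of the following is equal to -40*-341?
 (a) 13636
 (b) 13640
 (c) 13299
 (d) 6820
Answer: b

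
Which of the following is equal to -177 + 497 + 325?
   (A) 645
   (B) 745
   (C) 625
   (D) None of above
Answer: A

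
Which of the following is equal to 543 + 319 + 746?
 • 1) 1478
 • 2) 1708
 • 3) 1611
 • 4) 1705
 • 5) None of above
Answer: 5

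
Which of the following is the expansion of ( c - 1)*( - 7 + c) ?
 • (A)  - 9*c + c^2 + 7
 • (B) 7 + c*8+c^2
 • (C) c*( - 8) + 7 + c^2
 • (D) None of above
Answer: C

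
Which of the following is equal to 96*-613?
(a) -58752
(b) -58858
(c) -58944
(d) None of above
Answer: d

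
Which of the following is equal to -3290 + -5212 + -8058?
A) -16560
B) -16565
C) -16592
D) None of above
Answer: A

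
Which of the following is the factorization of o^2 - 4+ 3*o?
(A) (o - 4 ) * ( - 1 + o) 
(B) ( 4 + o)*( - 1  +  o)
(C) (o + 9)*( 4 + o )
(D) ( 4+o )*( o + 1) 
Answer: B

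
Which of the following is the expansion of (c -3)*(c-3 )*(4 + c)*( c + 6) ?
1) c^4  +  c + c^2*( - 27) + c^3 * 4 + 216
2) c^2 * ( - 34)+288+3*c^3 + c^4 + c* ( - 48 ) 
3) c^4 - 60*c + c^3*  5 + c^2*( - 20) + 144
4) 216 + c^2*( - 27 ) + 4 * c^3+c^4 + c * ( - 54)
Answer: 4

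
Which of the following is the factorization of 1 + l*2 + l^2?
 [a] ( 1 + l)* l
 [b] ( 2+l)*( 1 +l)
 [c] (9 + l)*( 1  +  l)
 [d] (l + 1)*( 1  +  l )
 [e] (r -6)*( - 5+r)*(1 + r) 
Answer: d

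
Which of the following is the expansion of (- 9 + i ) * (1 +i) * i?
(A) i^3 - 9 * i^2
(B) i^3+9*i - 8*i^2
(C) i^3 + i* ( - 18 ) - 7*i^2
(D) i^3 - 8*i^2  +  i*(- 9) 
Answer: D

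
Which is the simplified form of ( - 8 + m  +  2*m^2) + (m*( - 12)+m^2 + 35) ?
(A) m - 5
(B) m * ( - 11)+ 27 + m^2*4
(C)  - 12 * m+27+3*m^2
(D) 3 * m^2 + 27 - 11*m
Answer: D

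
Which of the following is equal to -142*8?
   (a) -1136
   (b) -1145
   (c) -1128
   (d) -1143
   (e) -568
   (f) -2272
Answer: a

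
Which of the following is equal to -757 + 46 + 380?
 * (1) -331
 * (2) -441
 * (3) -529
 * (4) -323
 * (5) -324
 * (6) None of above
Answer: 1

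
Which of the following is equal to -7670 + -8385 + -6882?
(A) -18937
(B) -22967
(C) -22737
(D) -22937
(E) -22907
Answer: D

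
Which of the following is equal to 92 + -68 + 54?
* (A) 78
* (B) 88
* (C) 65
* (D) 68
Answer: A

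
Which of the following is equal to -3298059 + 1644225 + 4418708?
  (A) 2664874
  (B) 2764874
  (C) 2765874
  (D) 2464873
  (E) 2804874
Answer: B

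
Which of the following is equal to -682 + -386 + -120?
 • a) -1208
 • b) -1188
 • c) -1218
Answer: b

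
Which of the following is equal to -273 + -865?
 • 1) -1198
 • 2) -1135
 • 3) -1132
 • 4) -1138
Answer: 4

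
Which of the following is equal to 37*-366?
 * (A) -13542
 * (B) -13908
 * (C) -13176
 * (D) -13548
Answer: A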